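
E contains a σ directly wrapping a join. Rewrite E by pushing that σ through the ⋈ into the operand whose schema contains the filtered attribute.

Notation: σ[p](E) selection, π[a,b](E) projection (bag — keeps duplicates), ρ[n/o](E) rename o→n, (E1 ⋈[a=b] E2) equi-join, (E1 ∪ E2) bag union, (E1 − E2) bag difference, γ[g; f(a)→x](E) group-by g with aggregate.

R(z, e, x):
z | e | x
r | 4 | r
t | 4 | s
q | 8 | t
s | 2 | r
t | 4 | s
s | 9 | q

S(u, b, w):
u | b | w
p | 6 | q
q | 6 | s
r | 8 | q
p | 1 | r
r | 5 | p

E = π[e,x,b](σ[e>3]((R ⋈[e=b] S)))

σ filters on e, owned by the left side.
E' = π[e,x,b]((σ[e>3](R) ⋈[e=b] S))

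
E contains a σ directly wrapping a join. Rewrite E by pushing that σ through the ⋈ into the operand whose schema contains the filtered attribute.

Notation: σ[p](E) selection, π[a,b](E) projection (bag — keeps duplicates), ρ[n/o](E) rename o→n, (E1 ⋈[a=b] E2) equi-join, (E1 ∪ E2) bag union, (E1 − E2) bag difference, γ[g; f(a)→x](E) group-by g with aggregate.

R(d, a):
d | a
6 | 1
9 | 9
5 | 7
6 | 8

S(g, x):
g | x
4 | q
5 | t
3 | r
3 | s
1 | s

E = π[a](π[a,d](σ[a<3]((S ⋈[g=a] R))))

σ filters on a, owned by the right side.
E' = π[a](π[a,d]((S ⋈[g=a] σ[a<3](R))))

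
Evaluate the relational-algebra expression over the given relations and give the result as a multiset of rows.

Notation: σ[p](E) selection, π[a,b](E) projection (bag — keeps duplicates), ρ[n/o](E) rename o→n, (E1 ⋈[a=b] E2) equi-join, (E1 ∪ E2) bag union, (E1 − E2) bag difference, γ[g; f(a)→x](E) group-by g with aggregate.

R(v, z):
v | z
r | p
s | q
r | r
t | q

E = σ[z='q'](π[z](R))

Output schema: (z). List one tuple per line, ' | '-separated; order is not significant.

Per-node cardinality:
  R → 4
  π[z](R) → 4
  σ[z='q'](π[z](R)) → 2

== RESULT ==
z
q
q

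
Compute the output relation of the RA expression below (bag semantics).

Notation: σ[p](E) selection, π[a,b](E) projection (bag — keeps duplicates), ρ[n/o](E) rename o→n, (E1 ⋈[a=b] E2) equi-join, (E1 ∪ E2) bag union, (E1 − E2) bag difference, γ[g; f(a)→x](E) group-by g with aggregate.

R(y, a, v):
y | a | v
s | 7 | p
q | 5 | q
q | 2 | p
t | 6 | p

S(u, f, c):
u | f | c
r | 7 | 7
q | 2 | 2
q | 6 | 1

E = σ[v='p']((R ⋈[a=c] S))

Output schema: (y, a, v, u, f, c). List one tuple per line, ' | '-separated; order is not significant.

Row counts bottom-up:
  R → 4
  S → 3
  (R ⋈[a=c] S) → 2
  σ[v='p']((R ⋈[a=c] S)) → 2

== RESULT ==
y | a | v | u | f | c
q | 2 | p | q | 2 | 2
s | 7 | p | r | 7 | 7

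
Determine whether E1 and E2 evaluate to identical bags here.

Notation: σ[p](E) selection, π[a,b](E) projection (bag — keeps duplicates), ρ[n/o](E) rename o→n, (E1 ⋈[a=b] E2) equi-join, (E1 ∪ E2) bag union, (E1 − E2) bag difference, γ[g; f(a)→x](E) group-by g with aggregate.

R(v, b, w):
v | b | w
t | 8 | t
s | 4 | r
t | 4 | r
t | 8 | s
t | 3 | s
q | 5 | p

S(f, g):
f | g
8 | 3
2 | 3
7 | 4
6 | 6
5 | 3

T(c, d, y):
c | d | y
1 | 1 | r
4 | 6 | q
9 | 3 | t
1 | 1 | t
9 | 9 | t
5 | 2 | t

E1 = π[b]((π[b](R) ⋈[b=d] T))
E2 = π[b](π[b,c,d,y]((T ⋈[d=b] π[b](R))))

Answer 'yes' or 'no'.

E1 stepwise |·|:
  R → 6
  π[b](R) → 6
  T → 6
  (π[b](R) ⋈[b=d] T) → 1
  π[b]((π[b](R) ⋈[b=d] T)) → 1
E2 stepwise |·|:
  T → 6
  R → 6
  π[b](R) → 6
  (T ⋈[d=b] π[b](R)) → 1
  π[b,c,d,y]((T ⋈[d=b] π[b](R))) → 1
  π[b](π[b,c,d,y]((T ⋈[d=b] π[b](R)))) → 1

E1 and E2 produce the same multiset:
b
3

yes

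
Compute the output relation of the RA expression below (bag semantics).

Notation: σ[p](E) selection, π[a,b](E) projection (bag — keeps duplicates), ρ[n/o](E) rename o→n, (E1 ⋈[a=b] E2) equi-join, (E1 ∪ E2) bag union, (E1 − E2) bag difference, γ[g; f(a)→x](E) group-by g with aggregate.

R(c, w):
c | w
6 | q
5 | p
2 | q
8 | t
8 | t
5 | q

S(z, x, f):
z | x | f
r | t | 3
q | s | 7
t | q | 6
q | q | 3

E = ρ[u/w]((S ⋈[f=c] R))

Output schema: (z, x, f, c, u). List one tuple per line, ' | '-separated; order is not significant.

Stepwise |·|:
  S → 4
  R → 6
  (S ⋈[f=c] R) → 1
  ρ[u/w]((S ⋈[f=c] R)) → 1

== RESULT ==
z | x | f | c | u
t | q | 6 | 6 | q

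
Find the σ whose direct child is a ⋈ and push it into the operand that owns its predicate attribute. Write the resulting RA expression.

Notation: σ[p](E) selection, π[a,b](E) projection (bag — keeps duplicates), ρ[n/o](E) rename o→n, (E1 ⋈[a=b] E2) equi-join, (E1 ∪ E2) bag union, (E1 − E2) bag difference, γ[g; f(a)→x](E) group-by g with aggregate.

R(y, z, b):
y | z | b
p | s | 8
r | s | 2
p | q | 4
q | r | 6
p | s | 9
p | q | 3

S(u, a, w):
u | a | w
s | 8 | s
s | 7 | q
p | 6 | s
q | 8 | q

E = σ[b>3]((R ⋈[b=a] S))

σ filters on b, owned by the left side.
E' = (σ[b>3](R) ⋈[b=a] S)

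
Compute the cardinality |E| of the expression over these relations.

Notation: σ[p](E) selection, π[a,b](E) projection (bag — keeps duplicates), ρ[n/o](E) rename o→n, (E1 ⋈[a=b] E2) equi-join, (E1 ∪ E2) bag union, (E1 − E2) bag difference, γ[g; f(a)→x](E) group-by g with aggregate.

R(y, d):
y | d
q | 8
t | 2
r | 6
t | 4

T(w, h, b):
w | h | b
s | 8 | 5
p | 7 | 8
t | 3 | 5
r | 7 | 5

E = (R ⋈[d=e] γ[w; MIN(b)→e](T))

Subexpression sizes:
  R → 4
  T → 4
  γ[w; MIN(b)→e](T) → 4
  (R ⋈[d=e] γ[w; MIN(b)→e](T)) → 1

|E| = 1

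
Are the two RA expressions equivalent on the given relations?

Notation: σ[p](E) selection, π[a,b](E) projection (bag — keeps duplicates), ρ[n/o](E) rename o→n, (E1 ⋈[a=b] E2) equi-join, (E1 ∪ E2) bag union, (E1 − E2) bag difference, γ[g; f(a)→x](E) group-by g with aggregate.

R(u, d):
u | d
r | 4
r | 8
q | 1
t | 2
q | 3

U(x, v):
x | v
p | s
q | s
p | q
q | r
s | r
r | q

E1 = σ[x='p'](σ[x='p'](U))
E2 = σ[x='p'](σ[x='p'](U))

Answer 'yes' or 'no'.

E1 stepwise |·|:
  U → 6
  σ[x='p'](U) → 2
  σ[x='p'](σ[x='p'](U)) → 2
E2 stepwise |·|:
  U → 6
  σ[x='p'](U) → 2
  σ[x='p'](σ[x='p'](U)) → 2

E1 and E2 produce the same multiset:
x | v
p | q
p | s

yes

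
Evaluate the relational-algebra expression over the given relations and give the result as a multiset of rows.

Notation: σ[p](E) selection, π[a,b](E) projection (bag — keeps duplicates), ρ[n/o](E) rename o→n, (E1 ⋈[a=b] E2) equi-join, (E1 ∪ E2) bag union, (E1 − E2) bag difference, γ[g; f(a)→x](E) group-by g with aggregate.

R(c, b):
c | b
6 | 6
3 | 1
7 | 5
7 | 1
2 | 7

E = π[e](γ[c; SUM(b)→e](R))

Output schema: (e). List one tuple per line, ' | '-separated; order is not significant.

Stepwise |·|:
  R → 5
  γ[c; SUM(b)→e](R) → 4
  π[e](γ[c; SUM(b)→e](R)) → 4

== RESULT ==
e
1
6
6
7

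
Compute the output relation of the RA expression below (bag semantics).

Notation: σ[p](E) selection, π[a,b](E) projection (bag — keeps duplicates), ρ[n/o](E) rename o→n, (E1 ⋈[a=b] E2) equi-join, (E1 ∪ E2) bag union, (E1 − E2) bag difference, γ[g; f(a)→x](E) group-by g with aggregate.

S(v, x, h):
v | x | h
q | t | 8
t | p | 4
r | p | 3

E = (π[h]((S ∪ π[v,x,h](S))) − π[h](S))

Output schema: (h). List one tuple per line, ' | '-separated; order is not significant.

Subexpression sizes:
  S → 3
  S → 3
  π[v,x,h](S) → 3
  (S ∪ π[v,x,h](S)) → 6
  π[h]((S ∪ π[v,x,h](S))) → 6
  S → 3
  π[h](S) → 3
  (π[h]((S ∪ π[v,x,h](S))) − π[h](S)) → 3

== RESULT ==
h
3
4
8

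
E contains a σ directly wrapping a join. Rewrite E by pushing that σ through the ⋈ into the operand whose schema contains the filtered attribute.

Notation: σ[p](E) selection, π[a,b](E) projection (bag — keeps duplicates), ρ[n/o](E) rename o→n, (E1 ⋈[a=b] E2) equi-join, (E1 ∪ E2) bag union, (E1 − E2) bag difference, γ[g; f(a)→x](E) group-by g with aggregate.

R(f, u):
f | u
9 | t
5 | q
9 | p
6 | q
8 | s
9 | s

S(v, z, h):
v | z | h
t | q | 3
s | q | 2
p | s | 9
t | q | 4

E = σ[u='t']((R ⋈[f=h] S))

σ filters on u, owned by the left side.
E' = (σ[u='t'](R) ⋈[f=h] S)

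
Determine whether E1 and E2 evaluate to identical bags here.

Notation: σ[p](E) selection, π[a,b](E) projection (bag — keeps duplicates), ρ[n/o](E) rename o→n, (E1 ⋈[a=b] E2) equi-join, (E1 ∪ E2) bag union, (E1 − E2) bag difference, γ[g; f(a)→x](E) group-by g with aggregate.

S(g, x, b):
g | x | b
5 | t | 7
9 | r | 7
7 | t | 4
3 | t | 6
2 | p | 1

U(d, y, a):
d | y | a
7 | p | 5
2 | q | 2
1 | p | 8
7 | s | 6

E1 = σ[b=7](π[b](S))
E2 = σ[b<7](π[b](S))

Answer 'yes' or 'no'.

E1 per-node cardinality:
  S → 5
  π[b](S) → 5
  σ[b=7](π[b](S)) → 2
E2 per-node cardinality:
  S → 5
  π[b](S) → 5
  σ[b<7](π[b](S)) → 3

E1 result:
b
7
7
E2 result:
b
1
4
6
Witness: (6,) appears 0× in E1 but 1× in E2.

no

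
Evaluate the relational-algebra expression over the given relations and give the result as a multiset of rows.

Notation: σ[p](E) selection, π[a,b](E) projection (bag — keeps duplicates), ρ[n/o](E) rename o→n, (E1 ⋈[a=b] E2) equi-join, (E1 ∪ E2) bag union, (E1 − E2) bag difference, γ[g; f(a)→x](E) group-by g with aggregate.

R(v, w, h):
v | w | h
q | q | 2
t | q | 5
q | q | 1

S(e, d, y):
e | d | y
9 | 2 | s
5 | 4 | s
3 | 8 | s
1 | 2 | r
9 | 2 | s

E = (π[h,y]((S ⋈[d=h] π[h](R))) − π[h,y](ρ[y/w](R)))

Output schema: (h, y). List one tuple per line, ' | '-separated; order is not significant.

Subexpression sizes:
  S → 5
  R → 3
  π[h](R) → 3
  (S ⋈[d=h] π[h](R)) → 3
  π[h,y]((S ⋈[d=h] π[h](R))) → 3
  R → 3
  ρ[y/w](R) → 3
  π[h,y](ρ[y/w](R)) → 3
  (π[h,y]((S ⋈[d=h] π[h](R))) − π[h,y](ρ[y/w](R))) → 3

== RESULT ==
h | y
2 | r
2 | s
2 | s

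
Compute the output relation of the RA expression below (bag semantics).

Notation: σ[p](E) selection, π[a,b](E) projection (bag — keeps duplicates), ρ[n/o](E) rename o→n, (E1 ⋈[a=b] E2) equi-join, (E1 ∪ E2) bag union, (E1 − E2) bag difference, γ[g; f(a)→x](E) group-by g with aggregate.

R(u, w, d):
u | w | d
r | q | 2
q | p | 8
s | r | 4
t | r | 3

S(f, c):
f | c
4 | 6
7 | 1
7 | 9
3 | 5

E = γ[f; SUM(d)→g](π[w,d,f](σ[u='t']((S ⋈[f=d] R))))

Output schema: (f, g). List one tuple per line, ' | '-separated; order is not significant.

Per-node cardinality:
  S → 4
  R → 4
  (S ⋈[f=d] R) → 2
  σ[u='t']((S ⋈[f=d] R)) → 1
  π[w,d,f](σ[u='t']((S ⋈[f=d] R))) → 1
  γ[f; SUM(d)→g](π[w,d,f](σ[u='t']((S ⋈[f=d] R)))) → 1

== RESULT ==
f | g
3 | 3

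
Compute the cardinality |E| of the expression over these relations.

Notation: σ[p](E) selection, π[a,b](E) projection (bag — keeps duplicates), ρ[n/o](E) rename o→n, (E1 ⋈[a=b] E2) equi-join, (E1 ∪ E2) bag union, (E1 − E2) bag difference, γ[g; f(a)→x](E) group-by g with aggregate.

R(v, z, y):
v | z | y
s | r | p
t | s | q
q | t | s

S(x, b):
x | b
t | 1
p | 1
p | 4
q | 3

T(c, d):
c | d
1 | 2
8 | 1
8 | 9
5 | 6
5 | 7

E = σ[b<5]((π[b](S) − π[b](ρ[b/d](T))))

Stepwise |·|:
  S → 4
  π[b](S) → 4
  T → 5
  ρ[b/d](T) → 5
  π[b](ρ[b/d](T)) → 5
  (π[b](S) − π[b](ρ[b/d](T))) → 3
  σ[b<5]((π[b](S) − π[b](ρ[b/d](T)))) → 3

|E| = 3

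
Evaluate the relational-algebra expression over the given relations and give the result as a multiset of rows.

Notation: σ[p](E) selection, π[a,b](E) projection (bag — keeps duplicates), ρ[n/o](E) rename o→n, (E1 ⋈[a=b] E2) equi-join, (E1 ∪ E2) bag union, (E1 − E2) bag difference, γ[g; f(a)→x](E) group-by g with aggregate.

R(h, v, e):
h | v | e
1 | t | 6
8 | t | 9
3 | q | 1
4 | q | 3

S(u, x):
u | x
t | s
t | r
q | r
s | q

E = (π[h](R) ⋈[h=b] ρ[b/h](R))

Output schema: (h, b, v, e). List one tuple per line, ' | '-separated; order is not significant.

Subexpression sizes:
  R → 4
  π[h](R) → 4
  R → 4
  ρ[b/h](R) → 4
  (π[h](R) ⋈[h=b] ρ[b/h](R)) → 4

== RESULT ==
h | b | v | e
1 | 1 | t | 6
3 | 3 | q | 1
4 | 4 | q | 3
8 | 8 | t | 9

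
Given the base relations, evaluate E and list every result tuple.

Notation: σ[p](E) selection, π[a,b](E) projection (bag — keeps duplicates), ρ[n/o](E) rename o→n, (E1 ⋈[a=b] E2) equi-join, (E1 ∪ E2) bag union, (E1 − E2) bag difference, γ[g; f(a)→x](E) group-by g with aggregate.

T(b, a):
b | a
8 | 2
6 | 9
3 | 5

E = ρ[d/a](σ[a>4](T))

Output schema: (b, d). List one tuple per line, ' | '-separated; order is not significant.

Subexpression sizes:
  T → 3
  σ[a>4](T) → 2
  ρ[d/a](σ[a>4](T)) → 2

== RESULT ==
b | d
3 | 5
6 | 9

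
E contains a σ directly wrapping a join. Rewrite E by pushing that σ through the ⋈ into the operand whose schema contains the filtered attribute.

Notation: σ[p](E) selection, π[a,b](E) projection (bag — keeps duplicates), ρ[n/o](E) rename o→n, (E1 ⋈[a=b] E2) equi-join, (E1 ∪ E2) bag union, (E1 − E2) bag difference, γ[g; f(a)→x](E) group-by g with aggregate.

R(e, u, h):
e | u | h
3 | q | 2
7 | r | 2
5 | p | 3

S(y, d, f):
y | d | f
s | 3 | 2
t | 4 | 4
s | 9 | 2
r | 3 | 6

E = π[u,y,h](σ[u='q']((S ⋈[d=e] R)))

σ filters on u, owned by the right side.
E' = π[u,y,h]((S ⋈[d=e] σ[u='q'](R)))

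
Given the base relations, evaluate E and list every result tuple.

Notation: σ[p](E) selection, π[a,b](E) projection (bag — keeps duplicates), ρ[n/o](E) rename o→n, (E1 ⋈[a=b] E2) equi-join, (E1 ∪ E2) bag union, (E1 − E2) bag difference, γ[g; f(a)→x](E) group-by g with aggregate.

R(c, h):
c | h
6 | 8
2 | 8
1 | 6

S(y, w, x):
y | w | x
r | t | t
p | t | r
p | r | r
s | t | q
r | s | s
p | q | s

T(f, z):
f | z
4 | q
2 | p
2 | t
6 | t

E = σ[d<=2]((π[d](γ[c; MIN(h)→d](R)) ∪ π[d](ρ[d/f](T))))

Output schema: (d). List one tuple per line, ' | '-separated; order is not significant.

Subexpression sizes:
  R → 3
  γ[c; MIN(h)→d](R) → 3
  π[d](γ[c; MIN(h)→d](R)) → 3
  T → 4
  ρ[d/f](T) → 4
  π[d](ρ[d/f](T)) → 4
  (π[d](γ[c; MIN(h)→d](R)) ∪ π[d](ρ[d/f](T))) → 7
  σ[d<=2]((π[d](γ[c; MIN(h)→d](R)) ∪ π[d](ρ[d/f](T)))) → 2

== RESULT ==
d
2
2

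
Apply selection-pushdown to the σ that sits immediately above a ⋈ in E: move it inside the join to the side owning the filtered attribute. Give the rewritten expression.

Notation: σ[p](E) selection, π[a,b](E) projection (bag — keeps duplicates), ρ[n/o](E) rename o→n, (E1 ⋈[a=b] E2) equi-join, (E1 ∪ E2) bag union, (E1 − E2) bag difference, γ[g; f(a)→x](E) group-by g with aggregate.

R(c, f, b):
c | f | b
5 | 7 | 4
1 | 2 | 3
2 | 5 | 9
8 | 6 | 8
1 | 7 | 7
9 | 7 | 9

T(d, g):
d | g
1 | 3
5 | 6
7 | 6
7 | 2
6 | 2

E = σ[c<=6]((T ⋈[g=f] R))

σ filters on c, owned by the right side.
E' = (T ⋈[g=f] σ[c<=6](R))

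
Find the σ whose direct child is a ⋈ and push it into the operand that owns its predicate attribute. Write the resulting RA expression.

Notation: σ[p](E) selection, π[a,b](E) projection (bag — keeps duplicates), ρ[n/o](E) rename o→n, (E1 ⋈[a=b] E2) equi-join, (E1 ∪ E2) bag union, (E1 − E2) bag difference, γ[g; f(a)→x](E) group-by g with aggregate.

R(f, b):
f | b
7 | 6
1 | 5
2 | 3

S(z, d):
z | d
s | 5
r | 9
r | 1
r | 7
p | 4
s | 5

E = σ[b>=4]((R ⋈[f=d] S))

σ filters on b, owned by the left side.
E' = (σ[b>=4](R) ⋈[f=d] S)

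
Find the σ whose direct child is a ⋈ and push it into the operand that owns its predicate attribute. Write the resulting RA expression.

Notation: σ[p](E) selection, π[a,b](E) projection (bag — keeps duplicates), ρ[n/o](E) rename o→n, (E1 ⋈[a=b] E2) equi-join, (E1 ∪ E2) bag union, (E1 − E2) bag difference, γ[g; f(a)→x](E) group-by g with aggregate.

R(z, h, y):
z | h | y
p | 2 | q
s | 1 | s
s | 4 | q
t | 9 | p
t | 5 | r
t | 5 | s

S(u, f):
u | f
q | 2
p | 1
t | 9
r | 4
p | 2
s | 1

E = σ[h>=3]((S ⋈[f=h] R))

σ filters on h, owned by the right side.
E' = (S ⋈[f=h] σ[h>=3](R))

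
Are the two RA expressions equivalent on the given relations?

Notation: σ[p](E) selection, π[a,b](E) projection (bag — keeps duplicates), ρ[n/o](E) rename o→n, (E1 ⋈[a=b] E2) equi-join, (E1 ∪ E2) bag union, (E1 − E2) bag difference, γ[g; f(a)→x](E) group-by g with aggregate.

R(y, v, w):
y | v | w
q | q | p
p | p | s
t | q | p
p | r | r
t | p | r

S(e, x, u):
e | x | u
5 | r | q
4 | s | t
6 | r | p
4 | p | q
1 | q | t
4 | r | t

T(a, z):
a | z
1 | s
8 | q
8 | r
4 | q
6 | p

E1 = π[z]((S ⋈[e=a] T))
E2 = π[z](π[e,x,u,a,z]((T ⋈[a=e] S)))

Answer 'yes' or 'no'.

E1 per-node cardinality:
  S → 6
  T → 5
  (S ⋈[e=a] T) → 5
  π[z]((S ⋈[e=a] T)) → 5
E2 per-node cardinality:
  T → 5
  S → 6
  (T ⋈[a=e] S) → 5
  π[e,x,u,a,z]((T ⋈[a=e] S)) → 5
  π[z](π[e,x,u,a,z]((T ⋈[a=e] S))) → 5

E1 and E2 produce the same multiset:
z
p
q
q
q
s

yes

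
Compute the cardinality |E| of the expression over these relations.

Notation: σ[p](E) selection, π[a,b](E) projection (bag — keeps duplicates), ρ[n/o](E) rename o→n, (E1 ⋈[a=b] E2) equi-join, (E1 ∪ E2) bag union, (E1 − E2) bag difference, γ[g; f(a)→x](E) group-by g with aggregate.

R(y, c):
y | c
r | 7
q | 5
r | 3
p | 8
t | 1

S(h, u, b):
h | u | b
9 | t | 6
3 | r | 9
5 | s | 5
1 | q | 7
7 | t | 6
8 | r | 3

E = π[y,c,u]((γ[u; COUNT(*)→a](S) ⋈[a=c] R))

Stepwise |·|:
  S → 6
  γ[u; COUNT(*)→a](S) → 4
  R → 5
  (γ[u; COUNT(*)→a](S) ⋈[a=c] R) → 2
  π[y,c,u]((γ[u; COUNT(*)→a](S) ⋈[a=c] R)) → 2

|E| = 2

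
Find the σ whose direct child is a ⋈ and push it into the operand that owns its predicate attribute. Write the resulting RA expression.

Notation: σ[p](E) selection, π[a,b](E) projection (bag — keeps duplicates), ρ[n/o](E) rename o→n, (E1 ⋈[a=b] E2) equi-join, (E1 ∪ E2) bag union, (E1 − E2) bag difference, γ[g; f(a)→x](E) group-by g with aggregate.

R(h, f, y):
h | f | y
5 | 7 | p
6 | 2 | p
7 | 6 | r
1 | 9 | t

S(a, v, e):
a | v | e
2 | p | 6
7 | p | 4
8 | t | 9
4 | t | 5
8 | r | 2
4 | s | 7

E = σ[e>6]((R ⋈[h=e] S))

σ filters on e, owned by the right side.
E' = (R ⋈[h=e] σ[e>6](S))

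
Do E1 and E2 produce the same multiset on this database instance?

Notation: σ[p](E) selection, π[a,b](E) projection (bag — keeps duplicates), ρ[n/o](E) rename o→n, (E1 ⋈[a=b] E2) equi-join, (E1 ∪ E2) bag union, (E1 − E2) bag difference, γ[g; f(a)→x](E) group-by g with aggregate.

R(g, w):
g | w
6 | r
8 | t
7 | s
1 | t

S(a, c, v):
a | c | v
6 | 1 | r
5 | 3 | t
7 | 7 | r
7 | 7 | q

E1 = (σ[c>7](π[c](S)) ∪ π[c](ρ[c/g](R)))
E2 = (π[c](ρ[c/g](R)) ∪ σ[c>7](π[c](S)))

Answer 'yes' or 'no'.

E1 row counts bottom-up:
  S → 4
  π[c](S) → 4
  σ[c>7](π[c](S)) → 0
  R → 4
  ρ[c/g](R) → 4
  π[c](ρ[c/g](R)) → 4
  (σ[c>7](π[c](S)) ∪ π[c](ρ[c/g](R))) → 4
E2 row counts bottom-up:
  R → 4
  ρ[c/g](R) → 4
  π[c](ρ[c/g](R)) → 4
  S → 4
  π[c](S) → 4
  σ[c>7](π[c](S)) → 0
  (π[c](ρ[c/g](R)) ∪ σ[c>7](π[c](S))) → 4

E1 and E2 produce the same multiset:
c
1
6
7
8

yes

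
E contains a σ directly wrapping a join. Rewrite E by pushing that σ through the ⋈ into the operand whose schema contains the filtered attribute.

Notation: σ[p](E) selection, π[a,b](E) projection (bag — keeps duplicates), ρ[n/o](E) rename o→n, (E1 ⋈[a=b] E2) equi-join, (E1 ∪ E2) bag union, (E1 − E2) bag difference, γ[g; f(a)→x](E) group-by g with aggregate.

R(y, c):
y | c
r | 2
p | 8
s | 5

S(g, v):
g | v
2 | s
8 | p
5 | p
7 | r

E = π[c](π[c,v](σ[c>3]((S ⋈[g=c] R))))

σ filters on c, owned by the right side.
E' = π[c](π[c,v]((S ⋈[g=c] σ[c>3](R))))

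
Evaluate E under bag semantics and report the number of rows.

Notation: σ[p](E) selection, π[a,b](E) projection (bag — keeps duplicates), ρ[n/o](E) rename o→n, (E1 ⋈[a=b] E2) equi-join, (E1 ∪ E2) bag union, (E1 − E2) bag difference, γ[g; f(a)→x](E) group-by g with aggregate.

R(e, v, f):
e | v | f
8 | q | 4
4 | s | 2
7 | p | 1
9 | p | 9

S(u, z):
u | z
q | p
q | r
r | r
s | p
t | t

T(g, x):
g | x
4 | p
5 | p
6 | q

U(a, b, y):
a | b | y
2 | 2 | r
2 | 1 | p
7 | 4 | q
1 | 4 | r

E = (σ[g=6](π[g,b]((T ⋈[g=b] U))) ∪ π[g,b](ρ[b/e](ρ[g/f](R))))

Subexpression sizes:
  T → 3
  U → 4
  (T ⋈[g=b] U) → 2
  π[g,b]((T ⋈[g=b] U)) → 2
  σ[g=6](π[g,b]((T ⋈[g=b] U))) → 0
  R → 4
  ρ[g/f](R) → 4
  ρ[b/e](ρ[g/f](R)) → 4
  π[g,b](ρ[b/e](ρ[g/f](R))) → 4
  (σ[g=6](π[g,b]((T ⋈[g=b] U))) ∪ π[g,b](ρ[b/e](ρ[g/f](R)))) → 4

|E| = 4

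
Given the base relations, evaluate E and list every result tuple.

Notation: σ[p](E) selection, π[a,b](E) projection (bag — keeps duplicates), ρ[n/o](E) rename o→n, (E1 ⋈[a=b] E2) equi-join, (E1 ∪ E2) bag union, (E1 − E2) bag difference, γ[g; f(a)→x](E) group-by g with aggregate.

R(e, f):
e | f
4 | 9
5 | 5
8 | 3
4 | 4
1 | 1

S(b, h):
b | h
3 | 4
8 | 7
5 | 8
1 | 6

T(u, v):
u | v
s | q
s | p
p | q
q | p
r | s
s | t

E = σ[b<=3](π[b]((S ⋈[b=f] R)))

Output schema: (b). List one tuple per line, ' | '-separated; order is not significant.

Stepwise |·|:
  S → 4
  R → 5
  (S ⋈[b=f] R) → 3
  π[b]((S ⋈[b=f] R)) → 3
  σ[b<=3](π[b]((S ⋈[b=f] R))) → 2

== RESULT ==
b
1
3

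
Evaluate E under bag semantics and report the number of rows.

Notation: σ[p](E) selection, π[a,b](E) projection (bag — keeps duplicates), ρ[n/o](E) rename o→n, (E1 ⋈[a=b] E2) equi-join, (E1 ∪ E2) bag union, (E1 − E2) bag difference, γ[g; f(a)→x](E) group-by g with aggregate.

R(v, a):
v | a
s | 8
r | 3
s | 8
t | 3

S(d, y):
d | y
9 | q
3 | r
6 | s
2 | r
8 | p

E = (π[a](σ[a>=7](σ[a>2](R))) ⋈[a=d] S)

Stepwise |·|:
  R → 4
  σ[a>2](R) → 4
  σ[a>=7](σ[a>2](R)) → 2
  π[a](σ[a>=7](σ[a>2](R))) → 2
  S → 5
  (π[a](σ[a>=7](σ[a>2](R))) ⋈[a=d] S) → 2

|E| = 2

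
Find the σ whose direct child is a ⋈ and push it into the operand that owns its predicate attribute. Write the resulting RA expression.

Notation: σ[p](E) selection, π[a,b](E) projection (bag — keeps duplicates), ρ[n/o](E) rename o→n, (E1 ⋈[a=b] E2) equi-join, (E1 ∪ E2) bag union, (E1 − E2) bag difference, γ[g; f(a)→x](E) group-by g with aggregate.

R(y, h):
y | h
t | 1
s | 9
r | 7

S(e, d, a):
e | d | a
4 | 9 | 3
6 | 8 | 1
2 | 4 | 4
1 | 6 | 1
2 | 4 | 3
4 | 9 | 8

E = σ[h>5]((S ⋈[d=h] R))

σ filters on h, owned by the right side.
E' = (S ⋈[d=h] σ[h>5](R))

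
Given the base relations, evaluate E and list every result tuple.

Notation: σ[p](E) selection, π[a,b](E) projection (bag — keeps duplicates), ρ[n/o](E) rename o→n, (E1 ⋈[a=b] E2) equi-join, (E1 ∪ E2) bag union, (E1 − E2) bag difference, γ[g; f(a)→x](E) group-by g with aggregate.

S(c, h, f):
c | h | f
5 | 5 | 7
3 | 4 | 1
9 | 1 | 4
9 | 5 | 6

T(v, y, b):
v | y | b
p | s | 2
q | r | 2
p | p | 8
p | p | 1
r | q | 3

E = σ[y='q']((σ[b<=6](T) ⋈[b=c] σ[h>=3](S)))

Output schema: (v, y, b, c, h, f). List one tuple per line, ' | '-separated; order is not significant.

Per-node cardinality:
  T → 5
  σ[b<=6](T) → 4
  S → 4
  σ[h>=3](S) → 3
  (σ[b<=6](T) ⋈[b=c] σ[h>=3](S)) → 1
  σ[y='q']((σ[b<=6](T) ⋈[b=c] σ[h>=3](S))) → 1

== RESULT ==
v | y | b | c | h | f
r | q | 3 | 3 | 4 | 1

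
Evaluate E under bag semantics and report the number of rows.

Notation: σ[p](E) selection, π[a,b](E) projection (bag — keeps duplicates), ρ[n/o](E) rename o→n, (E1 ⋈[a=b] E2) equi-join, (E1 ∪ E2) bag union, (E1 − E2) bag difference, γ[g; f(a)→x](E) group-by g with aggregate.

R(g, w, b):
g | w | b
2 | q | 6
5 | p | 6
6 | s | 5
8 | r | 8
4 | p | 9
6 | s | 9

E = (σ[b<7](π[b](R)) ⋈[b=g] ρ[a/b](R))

Per-node cardinality:
  R → 6
  π[b](R) → 6
  σ[b<7](π[b](R)) → 3
  R → 6
  ρ[a/b](R) → 6
  (σ[b<7](π[b](R)) ⋈[b=g] ρ[a/b](R)) → 5

|E| = 5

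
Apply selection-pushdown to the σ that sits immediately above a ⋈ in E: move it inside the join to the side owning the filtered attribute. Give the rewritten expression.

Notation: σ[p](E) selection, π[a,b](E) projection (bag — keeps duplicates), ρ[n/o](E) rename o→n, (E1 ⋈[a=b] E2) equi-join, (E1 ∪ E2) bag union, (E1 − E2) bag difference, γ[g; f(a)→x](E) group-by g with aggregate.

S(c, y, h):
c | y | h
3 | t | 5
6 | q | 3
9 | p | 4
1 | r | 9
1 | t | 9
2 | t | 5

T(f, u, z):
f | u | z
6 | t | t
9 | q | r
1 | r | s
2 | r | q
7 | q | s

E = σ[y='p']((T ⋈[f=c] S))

σ filters on y, owned by the right side.
E' = (T ⋈[f=c] σ[y='p'](S))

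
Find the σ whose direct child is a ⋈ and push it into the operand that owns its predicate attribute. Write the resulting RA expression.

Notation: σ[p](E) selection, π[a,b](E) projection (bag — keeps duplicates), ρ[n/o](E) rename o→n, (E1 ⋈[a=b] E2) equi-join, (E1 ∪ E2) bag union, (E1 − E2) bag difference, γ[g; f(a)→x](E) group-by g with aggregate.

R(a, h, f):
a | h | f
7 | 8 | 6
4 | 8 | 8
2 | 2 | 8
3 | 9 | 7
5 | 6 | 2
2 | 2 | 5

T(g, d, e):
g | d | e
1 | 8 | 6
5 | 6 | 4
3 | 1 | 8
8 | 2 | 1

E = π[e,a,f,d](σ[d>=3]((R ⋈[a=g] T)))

σ filters on d, owned by the right side.
E' = π[e,a,f,d]((R ⋈[a=g] σ[d>=3](T)))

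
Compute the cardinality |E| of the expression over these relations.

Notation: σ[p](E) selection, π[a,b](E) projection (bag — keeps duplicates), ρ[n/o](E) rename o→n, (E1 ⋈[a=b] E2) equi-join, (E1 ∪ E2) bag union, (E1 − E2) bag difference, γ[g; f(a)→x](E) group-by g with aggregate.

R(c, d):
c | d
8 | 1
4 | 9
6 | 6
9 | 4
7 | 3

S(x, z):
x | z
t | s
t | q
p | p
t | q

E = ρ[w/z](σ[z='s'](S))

Row counts bottom-up:
  S → 4
  σ[z='s'](S) → 1
  ρ[w/z](σ[z='s'](S)) → 1

|E| = 1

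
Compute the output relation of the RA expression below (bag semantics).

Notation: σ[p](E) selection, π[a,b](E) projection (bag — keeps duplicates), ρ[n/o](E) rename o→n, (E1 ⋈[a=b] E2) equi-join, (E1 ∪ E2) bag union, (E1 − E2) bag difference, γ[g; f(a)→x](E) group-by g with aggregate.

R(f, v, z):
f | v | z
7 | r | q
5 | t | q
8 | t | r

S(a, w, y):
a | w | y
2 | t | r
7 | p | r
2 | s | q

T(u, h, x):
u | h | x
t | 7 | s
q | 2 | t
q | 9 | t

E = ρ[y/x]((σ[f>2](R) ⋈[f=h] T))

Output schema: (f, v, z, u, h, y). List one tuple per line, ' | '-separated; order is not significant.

Row counts bottom-up:
  R → 3
  σ[f>2](R) → 3
  T → 3
  (σ[f>2](R) ⋈[f=h] T) → 1
  ρ[y/x]((σ[f>2](R) ⋈[f=h] T)) → 1

== RESULT ==
f | v | z | u | h | y
7 | r | q | t | 7 | s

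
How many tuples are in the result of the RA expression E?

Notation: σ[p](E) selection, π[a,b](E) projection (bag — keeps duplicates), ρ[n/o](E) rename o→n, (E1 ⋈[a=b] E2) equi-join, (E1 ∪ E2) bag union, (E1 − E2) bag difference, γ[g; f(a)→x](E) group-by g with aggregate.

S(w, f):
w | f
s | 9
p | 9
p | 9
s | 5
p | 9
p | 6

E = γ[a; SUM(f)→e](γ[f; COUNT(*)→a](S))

Stepwise |·|:
  S → 6
  γ[f; COUNT(*)→a](S) → 3
  γ[a; SUM(f)→e](γ[f; COUNT(*)→a](S)) → 2

|E| = 2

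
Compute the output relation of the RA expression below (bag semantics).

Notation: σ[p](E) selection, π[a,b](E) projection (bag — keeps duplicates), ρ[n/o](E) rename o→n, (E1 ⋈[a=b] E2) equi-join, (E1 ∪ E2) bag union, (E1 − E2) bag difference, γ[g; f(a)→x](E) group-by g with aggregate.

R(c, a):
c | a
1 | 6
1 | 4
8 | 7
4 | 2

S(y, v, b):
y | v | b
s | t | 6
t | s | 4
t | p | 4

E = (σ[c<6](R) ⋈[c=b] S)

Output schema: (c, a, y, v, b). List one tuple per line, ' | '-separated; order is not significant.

Row counts bottom-up:
  R → 4
  σ[c<6](R) → 3
  S → 3
  (σ[c<6](R) ⋈[c=b] S) → 2

== RESULT ==
c | a | y | v | b
4 | 2 | t | p | 4
4 | 2 | t | s | 4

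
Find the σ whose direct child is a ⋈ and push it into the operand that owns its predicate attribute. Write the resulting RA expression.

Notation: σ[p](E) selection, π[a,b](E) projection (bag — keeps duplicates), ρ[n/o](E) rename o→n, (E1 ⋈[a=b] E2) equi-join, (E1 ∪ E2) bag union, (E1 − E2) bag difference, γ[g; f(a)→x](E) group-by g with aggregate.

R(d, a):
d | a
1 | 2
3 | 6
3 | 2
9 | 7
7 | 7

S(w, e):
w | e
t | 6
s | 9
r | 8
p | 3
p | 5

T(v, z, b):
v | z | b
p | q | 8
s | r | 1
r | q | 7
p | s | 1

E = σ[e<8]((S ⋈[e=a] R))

σ filters on e, owned by the left side.
E' = (σ[e<8](S) ⋈[e=a] R)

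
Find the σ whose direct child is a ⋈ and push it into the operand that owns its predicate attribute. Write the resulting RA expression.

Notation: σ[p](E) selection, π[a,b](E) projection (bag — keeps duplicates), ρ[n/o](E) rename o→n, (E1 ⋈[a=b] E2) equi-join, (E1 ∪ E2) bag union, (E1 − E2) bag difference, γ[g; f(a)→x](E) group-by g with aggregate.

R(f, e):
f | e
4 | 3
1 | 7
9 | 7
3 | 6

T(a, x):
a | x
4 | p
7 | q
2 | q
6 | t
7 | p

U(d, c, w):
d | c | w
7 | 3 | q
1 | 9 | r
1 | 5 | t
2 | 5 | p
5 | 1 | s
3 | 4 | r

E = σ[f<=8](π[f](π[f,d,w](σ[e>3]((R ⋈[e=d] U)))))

σ filters on e, owned by the left side.
E' = σ[f<=8](π[f](π[f,d,w]((σ[e>3](R) ⋈[e=d] U))))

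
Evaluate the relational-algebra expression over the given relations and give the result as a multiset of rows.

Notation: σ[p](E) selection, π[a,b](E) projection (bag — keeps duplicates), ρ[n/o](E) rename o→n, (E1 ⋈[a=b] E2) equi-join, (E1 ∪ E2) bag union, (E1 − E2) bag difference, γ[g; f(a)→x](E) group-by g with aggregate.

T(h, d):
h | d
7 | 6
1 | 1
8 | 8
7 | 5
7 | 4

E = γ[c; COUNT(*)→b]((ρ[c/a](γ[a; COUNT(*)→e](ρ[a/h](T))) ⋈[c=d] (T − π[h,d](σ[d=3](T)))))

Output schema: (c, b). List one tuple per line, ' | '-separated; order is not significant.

Subexpression sizes:
  T → 5
  ρ[a/h](T) → 5
  γ[a; COUNT(*)→e](ρ[a/h](T)) → 3
  ρ[c/a](γ[a; COUNT(*)→e](ρ[a/h](T))) → 3
  T → 5
  T → 5
  σ[d=3](T) → 0
  π[h,d](σ[d=3](T)) → 0
  (T − π[h,d](σ[d=3](T))) → 5
  (ρ[c/a](γ[a; COUNT(*)→e](ρ[a/h](T))) ⋈[c=d] (T − π[h,d](σ[d=3](T)))) → 2
  γ[c; COUNT(*)→b]((ρ[c/a](γ[a; COUNT(*)→e](ρ[a/h](T))) ⋈[c=d] (T − π[h,d](σ[d=3](T))))) → 2

== RESULT ==
c | b
1 | 1
8 | 1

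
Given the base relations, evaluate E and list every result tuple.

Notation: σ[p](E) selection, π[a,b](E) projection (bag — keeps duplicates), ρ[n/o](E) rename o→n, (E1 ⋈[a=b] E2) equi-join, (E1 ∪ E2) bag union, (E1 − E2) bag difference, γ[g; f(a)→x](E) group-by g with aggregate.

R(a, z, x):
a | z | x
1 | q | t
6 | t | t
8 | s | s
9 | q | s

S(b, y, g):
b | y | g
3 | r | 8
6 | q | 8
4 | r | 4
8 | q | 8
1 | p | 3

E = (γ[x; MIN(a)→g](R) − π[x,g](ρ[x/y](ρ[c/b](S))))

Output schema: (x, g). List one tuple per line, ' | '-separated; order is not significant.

Per-node cardinality:
  R → 4
  γ[x; MIN(a)→g](R) → 2
  S → 5
  ρ[c/b](S) → 5
  ρ[x/y](ρ[c/b](S)) → 5
  π[x,g](ρ[x/y](ρ[c/b](S))) → 5
  (γ[x; MIN(a)→g](R) − π[x,g](ρ[x/y](ρ[c/b](S)))) → 2

== RESULT ==
x | g
s | 8
t | 1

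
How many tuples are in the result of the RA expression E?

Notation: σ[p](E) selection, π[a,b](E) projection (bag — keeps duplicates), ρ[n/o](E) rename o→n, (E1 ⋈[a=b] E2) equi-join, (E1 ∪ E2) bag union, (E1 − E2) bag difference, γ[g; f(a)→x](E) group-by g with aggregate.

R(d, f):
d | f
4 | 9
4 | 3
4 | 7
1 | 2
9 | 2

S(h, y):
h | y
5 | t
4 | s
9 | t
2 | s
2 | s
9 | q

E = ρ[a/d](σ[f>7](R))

Per-node cardinality:
  R → 5
  σ[f>7](R) → 1
  ρ[a/d](σ[f>7](R)) → 1

|E| = 1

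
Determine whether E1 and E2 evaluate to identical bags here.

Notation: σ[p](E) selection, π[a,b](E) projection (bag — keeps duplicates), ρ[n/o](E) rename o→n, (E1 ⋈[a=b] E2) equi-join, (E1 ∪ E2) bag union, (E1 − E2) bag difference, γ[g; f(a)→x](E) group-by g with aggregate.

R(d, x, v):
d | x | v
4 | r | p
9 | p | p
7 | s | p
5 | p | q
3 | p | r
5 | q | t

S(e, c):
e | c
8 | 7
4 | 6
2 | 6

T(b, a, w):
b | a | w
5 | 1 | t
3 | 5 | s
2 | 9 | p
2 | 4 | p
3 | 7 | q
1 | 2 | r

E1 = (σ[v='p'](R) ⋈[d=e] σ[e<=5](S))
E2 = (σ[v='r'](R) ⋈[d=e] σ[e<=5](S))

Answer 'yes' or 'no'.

E1 subexpression sizes:
  R → 6
  σ[v='p'](R) → 3
  S → 3
  σ[e<=5](S) → 2
  (σ[v='p'](R) ⋈[d=e] σ[e<=5](S)) → 1
E2 subexpression sizes:
  R → 6
  σ[v='r'](R) → 1
  S → 3
  σ[e<=5](S) → 2
  (σ[v='r'](R) ⋈[d=e] σ[e<=5](S)) → 0

E1 result:
d | x | v | e | c
4 | r | p | 4 | 6
E2 result:
d | x | v | e | c
(0 rows)
Witness: (4, 'r', 'p', 4, 6) appears 1× in E1 but 0× in E2.

no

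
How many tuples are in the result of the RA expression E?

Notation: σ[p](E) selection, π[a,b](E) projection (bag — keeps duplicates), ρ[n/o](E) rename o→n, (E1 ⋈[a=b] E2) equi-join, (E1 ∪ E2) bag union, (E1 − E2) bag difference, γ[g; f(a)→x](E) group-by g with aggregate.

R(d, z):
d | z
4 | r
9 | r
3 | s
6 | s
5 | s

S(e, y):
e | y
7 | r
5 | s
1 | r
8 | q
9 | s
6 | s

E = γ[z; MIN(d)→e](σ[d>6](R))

Stepwise |·|:
  R → 5
  σ[d>6](R) → 1
  γ[z; MIN(d)→e](σ[d>6](R)) → 1

|E| = 1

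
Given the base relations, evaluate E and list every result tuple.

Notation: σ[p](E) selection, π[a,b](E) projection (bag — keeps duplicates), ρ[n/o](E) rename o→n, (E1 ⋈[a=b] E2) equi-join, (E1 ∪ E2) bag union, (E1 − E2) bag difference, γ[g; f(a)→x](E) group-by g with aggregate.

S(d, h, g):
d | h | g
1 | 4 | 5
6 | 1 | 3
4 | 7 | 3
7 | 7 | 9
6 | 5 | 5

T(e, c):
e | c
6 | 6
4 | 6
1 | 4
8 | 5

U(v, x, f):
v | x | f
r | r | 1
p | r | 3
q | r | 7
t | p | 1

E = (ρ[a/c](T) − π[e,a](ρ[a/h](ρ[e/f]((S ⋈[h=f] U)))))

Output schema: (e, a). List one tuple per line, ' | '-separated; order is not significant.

Per-node cardinality:
  T → 4
  ρ[a/c](T) → 4
  S → 5
  U → 4
  (S ⋈[h=f] U) → 4
  ρ[e/f]((S ⋈[h=f] U)) → 4
  ρ[a/h](ρ[e/f]((S ⋈[h=f] U))) → 4
  π[e,a](ρ[a/h](ρ[e/f]((S ⋈[h=f] U)))) → 4
  (ρ[a/c](T) − π[e,a](ρ[a/h](ρ[e/f]((S ⋈[h=f] U))))) → 4

== RESULT ==
e | a
1 | 4
4 | 6
6 | 6
8 | 5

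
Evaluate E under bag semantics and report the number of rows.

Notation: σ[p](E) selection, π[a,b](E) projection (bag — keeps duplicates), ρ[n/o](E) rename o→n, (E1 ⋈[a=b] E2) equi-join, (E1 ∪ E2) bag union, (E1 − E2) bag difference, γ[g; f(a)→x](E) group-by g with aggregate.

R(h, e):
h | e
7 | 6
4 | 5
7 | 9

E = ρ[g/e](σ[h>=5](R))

Row counts bottom-up:
  R → 3
  σ[h>=5](R) → 2
  ρ[g/e](σ[h>=5](R)) → 2

|E| = 2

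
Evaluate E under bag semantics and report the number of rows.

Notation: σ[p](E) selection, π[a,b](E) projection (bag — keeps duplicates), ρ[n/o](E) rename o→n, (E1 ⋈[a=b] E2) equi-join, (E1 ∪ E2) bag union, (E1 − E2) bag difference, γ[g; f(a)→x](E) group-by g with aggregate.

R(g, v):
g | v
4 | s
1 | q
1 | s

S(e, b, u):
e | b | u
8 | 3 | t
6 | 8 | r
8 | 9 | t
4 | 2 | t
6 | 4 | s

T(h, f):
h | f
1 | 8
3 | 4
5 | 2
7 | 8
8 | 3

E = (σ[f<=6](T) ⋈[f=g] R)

Per-node cardinality:
  T → 5
  σ[f<=6](T) → 3
  R → 3
  (σ[f<=6](T) ⋈[f=g] R) → 1

|E| = 1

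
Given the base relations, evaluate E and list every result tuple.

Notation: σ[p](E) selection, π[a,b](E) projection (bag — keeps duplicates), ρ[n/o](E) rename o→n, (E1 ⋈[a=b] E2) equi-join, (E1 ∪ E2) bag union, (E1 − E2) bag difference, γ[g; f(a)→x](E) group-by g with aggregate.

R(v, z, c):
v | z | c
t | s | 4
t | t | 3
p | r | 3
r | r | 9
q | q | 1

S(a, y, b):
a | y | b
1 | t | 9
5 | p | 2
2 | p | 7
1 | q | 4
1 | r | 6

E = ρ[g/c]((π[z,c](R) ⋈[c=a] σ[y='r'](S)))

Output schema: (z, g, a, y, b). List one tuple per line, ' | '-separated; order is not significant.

Row counts bottom-up:
  R → 5
  π[z,c](R) → 5
  S → 5
  σ[y='r'](S) → 1
  (π[z,c](R) ⋈[c=a] σ[y='r'](S)) → 1
  ρ[g/c]((π[z,c](R) ⋈[c=a] σ[y='r'](S))) → 1

== RESULT ==
z | g | a | y | b
q | 1 | 1 | r | 6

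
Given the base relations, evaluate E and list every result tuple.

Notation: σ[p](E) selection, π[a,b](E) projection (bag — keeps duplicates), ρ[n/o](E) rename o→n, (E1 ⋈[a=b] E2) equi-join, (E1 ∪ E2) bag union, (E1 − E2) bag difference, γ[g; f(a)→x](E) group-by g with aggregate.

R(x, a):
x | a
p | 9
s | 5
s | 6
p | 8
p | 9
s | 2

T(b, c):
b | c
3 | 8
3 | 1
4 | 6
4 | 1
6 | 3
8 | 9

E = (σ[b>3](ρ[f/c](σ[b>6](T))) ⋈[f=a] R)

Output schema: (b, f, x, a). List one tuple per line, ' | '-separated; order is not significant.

Subexpression sizes:
  T → 6
  σ[b>6](T) → 1
  ρ[f/c](σ[b>6](T)) → 1
  σ[b>3](ρ[f/c](σ[b>6](T))) → 1
  R → 6
  (σ[b>3](ρ[f/c](σ[b>6](T))) ⋈[f=a] R) → 2

== RESULT ==
b | f | x | a
8 | 9 | p | 9
8 | 9 | p | 9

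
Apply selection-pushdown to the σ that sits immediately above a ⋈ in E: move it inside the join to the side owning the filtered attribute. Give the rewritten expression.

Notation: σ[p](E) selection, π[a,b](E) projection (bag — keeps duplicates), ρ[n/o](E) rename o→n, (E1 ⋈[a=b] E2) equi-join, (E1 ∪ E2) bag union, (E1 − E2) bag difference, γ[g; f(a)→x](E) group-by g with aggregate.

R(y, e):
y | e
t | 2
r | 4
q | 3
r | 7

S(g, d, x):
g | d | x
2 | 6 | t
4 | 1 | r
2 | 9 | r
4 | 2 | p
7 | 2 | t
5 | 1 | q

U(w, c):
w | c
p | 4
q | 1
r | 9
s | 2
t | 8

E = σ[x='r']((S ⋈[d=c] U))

σ filters on x, owned by the left side.
E' = (σ[x='r'](S) ⋈[d=c] U)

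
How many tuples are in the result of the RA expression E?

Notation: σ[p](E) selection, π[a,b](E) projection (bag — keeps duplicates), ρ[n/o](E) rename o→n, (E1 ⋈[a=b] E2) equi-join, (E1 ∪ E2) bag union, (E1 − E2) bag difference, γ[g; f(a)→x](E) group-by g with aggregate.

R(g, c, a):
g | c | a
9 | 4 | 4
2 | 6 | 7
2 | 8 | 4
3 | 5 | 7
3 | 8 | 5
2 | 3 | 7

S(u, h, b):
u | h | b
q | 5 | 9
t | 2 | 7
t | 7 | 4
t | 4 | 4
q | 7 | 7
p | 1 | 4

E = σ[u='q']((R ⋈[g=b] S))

Per-node cardinality:
  R → 6
  S → 6
  (R ⋈[g=b] S) → 1
  σ[u='q']((R ⋈[g=b] S)) → 1

|E| = 1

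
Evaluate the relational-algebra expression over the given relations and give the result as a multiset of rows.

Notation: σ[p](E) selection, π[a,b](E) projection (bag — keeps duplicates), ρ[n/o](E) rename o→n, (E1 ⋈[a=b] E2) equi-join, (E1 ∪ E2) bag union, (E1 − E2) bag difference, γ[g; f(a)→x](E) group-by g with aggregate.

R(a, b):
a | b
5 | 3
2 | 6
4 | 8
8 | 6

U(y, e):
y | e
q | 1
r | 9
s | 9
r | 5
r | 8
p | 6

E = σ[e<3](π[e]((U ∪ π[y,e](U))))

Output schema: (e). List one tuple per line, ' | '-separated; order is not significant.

Per-node cardinality:
  U → 6
  U → 6
  π[y,e](U) → 6
  (U ∪ π[y,e](U)) → 12
  π[e]((U ∪ π[y,e](U))) → 12
  σ[e<3](π[e]((U ∪ π[y,e](U)))) → 2

== RESULT ==
e
1
1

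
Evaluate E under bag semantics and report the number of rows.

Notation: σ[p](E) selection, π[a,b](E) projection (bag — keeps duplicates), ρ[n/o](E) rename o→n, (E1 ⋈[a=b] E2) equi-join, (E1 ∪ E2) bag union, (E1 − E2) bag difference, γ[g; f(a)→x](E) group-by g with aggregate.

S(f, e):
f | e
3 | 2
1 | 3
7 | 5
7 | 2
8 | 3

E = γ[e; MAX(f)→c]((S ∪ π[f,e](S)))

Subexpression sizes:
  S → 5
  S → 5
  π[f,e](S) → 5
  (S ∪ π[f,e](S)) → 10
  γ[e; MAX(f)→c]((S ∪ π[f,e](S))) → 3

|E| = 3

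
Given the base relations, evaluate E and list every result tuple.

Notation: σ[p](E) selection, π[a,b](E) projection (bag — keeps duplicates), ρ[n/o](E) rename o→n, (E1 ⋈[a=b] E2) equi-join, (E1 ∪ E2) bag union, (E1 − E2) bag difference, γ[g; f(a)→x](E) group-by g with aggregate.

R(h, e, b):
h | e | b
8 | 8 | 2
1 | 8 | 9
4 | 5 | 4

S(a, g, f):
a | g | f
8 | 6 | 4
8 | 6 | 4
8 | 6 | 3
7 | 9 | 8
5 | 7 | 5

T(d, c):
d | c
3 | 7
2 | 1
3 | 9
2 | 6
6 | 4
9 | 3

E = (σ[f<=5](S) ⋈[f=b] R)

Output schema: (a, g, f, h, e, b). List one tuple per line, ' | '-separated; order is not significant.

Per-node cardinality:
  S → 5
  σ[f<=5](S) → 4
  R → 3
  (σ[f<=5](S) ⋈[f=b] R) → 2

== RESULT ==
a | g | f | h | e | b
8 | 6 | 4 | 4 | 5 | 4
8 | 6 | 4 | 4 | 5 | 4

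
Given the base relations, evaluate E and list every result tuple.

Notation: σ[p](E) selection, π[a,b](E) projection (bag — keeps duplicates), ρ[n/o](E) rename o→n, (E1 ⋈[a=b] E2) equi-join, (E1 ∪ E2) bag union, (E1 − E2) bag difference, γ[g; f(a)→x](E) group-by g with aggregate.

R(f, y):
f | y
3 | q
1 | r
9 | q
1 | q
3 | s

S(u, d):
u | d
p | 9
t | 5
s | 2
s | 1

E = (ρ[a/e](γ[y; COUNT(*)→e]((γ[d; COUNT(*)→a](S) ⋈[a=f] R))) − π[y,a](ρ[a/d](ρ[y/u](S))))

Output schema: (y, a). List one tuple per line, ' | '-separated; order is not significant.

Per-node cardinality:
  S → 4
  γ[d; COUNT(*)→a](S) → 4
  R → 5
  (γ[d; COUNT(*)→a](S) ⋈[a=f] R) → 8
  γ[y; COUNT(*)→e]((γ[d; COUNT(*)→a](S) ⋈[a=f] R)) → 2
  ρ[a/e](γ[y; COUNT(*)→e]((γ[d; COUNT(*)→a](S) ⋈[a=f] R))) → 2
  S → 4
  ρ[y/u](S) → 4
  ρ[a/d](ρ[y/u](S)) → 4
  π[y,a](ρ[a/d](ρ[y/u](S))) → 4
  (ρ[a/e](γ[y; COUNT(*)→e]((γ[d; COUNT(*)→a](S) ⋈[a=f] R))) − π[y,a](ρ[a/d](ρ[y/u](S)))) → 2

== RESULT ==
y | a
q | 4
r | 4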